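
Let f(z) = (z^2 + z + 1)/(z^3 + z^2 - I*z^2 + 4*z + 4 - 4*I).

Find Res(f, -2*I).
Write f(z) = P(z)/Q(z) with P(z) = z^2 + z + 1 and Q(z) = z^3 + z^2 - I*z^2 + 4*z + 4 - 4*I.
The denominator factors as Q(z) = (z - 2*I)*(z + 2*I)*(z + 1 - I), so z = -2*I is a simple zero of Q and P is analytic there; z = -2*I is therefore a simple pole and
  Res(f, z₀) = P(z₀)/Q'(z₀).

Q'(z) = 3*z^2 + 2*z - 2*I*z + 4, so Q'(-2*I) = -12 - 4*I.
P(-2*I) = -3 - 2*I.

Res(f, -2*I) = (-3 - 2*I)/(-12 - 4*I) = 11/40 + 3*I/40

Final answer: 11/40 + 3*I/40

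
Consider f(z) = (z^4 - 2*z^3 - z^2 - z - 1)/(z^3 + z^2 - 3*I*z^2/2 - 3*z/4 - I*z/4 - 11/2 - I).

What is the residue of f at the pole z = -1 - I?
530/629 + 294*I/629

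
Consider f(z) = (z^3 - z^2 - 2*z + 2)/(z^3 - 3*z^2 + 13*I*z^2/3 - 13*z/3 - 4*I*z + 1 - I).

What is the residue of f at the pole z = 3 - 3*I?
Write f(z) = P(z)/Q(z) with P(z) = z^3 - z^2 - 2*z + 2 and Q(z) = z^3 - 3*z^2 + 13*I*z^2/3 - 13*z/3 - 4*I*z + 1 - I.
The denominator factors as Q(z) = (z + I)*(z + I/3)*(z - 3 + 3*I), so z = 3 - 3*I is a simple zero of Q and P is analytic there; z = 3 - 3*I is therefore a simple pole and
  Res(f, z₀) = P(z₀)/Q'(z₀).

Q'(z) = 3*z^2 - 6*z + 26*I*z/3 - 13/3 - 4*I, so Q'(3 - 3*I) = 11/3 - 14*I.
P(3 - 3*I) = -58 - 30*I.

Res(f, 3 - 3*I) = (-58 - 30*I)/(11/3 - 14*I) = 1866/1885 - 8298*I/1885

Final answer: 1866/1885 - 8298*I/1885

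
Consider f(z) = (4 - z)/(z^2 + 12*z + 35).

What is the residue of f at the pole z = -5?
9/2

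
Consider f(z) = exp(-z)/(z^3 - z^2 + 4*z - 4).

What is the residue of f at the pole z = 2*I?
(-1/10 + I/20)*exp(-2*I)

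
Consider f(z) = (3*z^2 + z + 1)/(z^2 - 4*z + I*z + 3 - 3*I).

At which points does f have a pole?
{1 - I, 3}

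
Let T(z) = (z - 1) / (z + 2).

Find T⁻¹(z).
Set w = T(z) = (z - 1) / (z + 2) and solve for z:
  w*(z + 2) = z - 1
  2*w + z*(w - 1) + 1 = 0
  z*(w - 1) = -2*w - 1
  z = (2*w + 1)/(1 - w)
Renaming the variable, T⁻¹(z) = (2*z + 1)/(-z + 1) = (-2*z - 1)/(z - 1).
(Check: ad - bc = 3 ≠ 0, so T is invertible.)

Final answer: (-2*z - 1)/(z - 1)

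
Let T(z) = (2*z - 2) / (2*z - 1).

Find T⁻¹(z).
Set w = T(z) = (2*z - 2) / (2*z - 1) and solve for z:
  w*(2*z - 1) = 2*z - 2
  -w + z*(2*w - 2) + 2 = 0
  z*(2*w - 2) = w - 2
  z = (2 - w)/(2 - 2*w)
Renaming the variable, T⁻¹(z) = (-z + 2)/(-2*z + 2) = (z - 2)/(2*z - 2).
(Check: ad - bc = 2 ≠ 0, so T is invertible.)

Final answer: (z - 2)/(2*z - 2)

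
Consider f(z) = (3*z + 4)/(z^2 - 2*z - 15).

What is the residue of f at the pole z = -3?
5/8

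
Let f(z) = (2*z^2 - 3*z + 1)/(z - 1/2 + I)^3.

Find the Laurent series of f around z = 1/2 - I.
Put w = z - (1/2 - I), i.e. z = w + 1/2 - I. The denominator is w^3, so it suffices to rewrite the numerator in powers of w.

P(z) = 2*z^2 - 3*z + 1
P(w + 1/2 - I) = -2 + I + (-1 - 4*I)*w + 2*w^2

Dividing each term by w^3:
  f = (-2 + I)/w^3 + (-1 - 4*I)/w^2 + 2/w

Substituting back w = z - 1/2 + I:
  f(z) = (-2 + I)/(z - 1/2 + I)^3 + (-1 - 4*I)/(z - 1/2 + I)^2 + 2/(z - 1/2 + I)

The series is finite because the numerator is a polynomial; the negative powers form the principal part, and the coefficient of 1/(z - 1/2 + I) gives Res(f, 1/2 - I) = 2.

Final answer: (-2 + I)/(z - 1/2 + I)^3 + (-1 - 4*I)/(z - 1/2 + I)^2 + 2/(z - 1/2 + I)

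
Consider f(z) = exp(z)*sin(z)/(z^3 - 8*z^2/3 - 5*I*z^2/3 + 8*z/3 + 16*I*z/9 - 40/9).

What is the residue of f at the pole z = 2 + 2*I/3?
(99/488 + 9*I/488)*exp(2 + 2*I/3)*sin(2 + 2*I/3)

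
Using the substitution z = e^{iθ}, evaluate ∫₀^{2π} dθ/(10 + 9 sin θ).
Call the integral J. The integrand is 2π-periodic and we integrate over a full period, so shifting θ does not change the value (θ → θ + π/2 turns sin θ into cos θ). Hence
  J = ∫₀^{2π} dθ/(10 + 9 cos θ).
Put z = e^{iθ}: then cos θ = (z + 1/z)/2, dθ = dz/(iz), and z runs once counterclockwise around |z| = 1:
  J = ∮_{|z|=1} 1/(10 + 9*(z + 1/z)/2) · dz/(iz) = (2/i) ∮_{|z|=1} dz/(9*z^2 + 20*z + 9).
The roots of 9*z^2 + 20*z + 9 are z = (-10 ± sqrt(10^2 - 9^2))/9, with sqrt(19) = sqrt(19); their product is 1, so only z₊ = -10/9 + sqrt(19)/9 lies inside the unit circle (z₋ = -10/9 - sqrt(19)/9 lies outside).
z₊ is a simple zero of q(z) = 9*z^2 + 20*z + 9, so Res(1/q, z₊) = 1/q'(z₊) with q'(z) = 18*z + 20; and q'(z₊) = 9*(z₊ - z₋) = 2*sqrt(19).
Therefore J = (2/i) · 2πi · 1/(2*sqrt(19)) = 2*pi/(sqrt(19)) = 2*sqrt(19)*pi/19

Final answer: 2*sqrt(19)*pi/19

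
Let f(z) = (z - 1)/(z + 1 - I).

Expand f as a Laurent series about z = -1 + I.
(-2 + I)/(z + 1 - I) + 1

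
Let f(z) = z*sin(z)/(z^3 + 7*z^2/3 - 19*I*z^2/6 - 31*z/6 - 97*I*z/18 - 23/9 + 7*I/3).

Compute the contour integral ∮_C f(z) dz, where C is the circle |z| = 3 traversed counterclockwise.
By the residue theorem, ∮_C f(z) dz = 2πi · (sum of the residues of f at the poles inside |z| = 3).

The denominator factors as (z + 3 - I)*(z - 2*I/3)*(z - 2/3 - 3*I/2), so the singularities of f are simple poles at z = -3 + I, z = 2*I/3, z = 2/3 + 3*I/2.
  |-3 + I|² = 10 > 9 = 3², so this pole is outside the contour.
  |2*I/3|² = 4/9 < 9 = 3², so this pole is inside the contour.
  |2/3 + 3*I/2|² = 97/36 < 9 = 3², so this pole is inside the contour.

With P(z) = z*sin(z) and Q(z) = z^3 + 7*z^2/3 - 19*I*z^2/6 - 31*z/6 - 97*I*z/18 - 23/9 + 7*I/3, each pole is simple, so Res(f, z₀) = P(z₀)/Q'(z₀) with Q'(z) = 3*z^2 + 14*z/3 - 19*I*z/3 - 31/6 - 97*I/18.
  Res(f, 2*I/3) = P(2*I/3)/Q'(2*I/3) = (-2*sinh(2/3)/3)/(-41/18 - 41*I/18) = (6/41 - 6*I/41)*sinh(2/3)
  Res(f, 2/3 + 3*I/2) = P(2/3 + 3*I/2)/Q'(2/3 + 3*I/2) = ((2/3 + 3*I/2)*sin(2/3 + 3*I/2))/(73/36 + 61*I/18) = (8340/20213 + 1014*I/20213)*sin(2/3 + 3*I/2)

Sum of residues inside C: (6/41 - 6*I/41)*sinh(2/3) + (8340/20213 + 1014*I/20213)*sin(2/3 + 3*I/2)
∮_C f(z) dz = 2πi · ((6/41 - 6*I/41)*sinh(2/3) + (8340/20213 + 1014*I/20213)*sin(2/3 + 3*I/2)) = pi*(12/41 + 12*I/41)*sinh(2/3) + pi*(-2028/20213 + 16680*I/20213)*sin(2/3 + 3*I/2)

Final answer: pi*(12/41 + 12*I/41)*sinh(2/3) + pi*(-2028/20213 + 16680*I/20213)*sin(2/3 + 3*I/2)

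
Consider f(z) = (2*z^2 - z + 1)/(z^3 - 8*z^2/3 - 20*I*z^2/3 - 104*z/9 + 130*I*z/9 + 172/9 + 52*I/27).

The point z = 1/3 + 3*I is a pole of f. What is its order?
2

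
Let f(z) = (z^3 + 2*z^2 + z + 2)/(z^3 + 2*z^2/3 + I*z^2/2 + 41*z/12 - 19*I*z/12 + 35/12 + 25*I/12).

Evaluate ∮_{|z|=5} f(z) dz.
pi*(1 + 8*I/3)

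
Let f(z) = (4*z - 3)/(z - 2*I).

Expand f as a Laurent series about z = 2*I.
(-3 + 8*I)/(z - 2*I) + 4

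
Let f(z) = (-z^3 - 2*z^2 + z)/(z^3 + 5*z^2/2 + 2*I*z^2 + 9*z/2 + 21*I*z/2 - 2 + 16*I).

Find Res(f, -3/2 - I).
Write f(z) = P(z)/Q(z) with P(z) = -z^3 - 2*z^2 + z and Q(z) = z^3 + 5*z^2/2 + 2*I*z^2 + 9*z/2 + 21*I*z/2 - 2 + 16*I.
The denominator factors as Q(z) = (z - 1 + 3*I)*(z + 2 - 2*I)*(z + 3/2 + I), so z = -3/2 - I is a simple zero of Q and P is analytic there; z = -3/2 - I is therefore a simple pole and
  Res(f, z₀) = P(z₀)/Q'(z₀).

Q'(z) = 3*z^2 + 5*z + 4*I*z + 9/2 + 21*I/2, so Q'(-3/2 - I) = 19/4 + 17*I/2.
P(-3/2 - I) = -41/8 - 5*I/4.

Res(f, -3/2 - I) = (-41/8 - 5*I/4)/(19/4 + 17*I/2) = -1119/3034 + 602*I/1517

Final answer: -1119/3034 + 602*I/1517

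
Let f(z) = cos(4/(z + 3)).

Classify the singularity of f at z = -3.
Let u = z + 3. Then
  cos(4/u) = Σ_{k≥0} (-1)^k (4)^(2k)/((2k)!·u^(2k)) = 1 - 8/u^2 + 32/(3*u^4) + ...
which has infinitely many negative powers of u, so cos(4/(z + 3)) has an essential singularity at z = -3.
So the singularity is essential.

Final answer: essential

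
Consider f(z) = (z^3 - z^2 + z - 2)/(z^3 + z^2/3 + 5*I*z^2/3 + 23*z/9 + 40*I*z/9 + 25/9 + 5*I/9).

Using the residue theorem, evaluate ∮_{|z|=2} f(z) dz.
By the residue theorem, ∮_C f(z) dz = 2πi · (sum of the residues of f at the poles inside |z| = 2).

The denominator factors as (z + 1/3 - 2*I/3)*(z + 1 - 2*I/3)*(z - 1 + 3*I), so the singularities of f are simple poles at z = -1/3 + 2*I/3, z = -1 + 2*I/3, z = 1 - 3*I.
  |-1/3 + 2*I/3|² = 5/9 < 4 = 2², so this pole is inside the contour.
  |-1 + 2*I/3|² = 13/9 < 4 = 2², so this pole is inside the contour.
  |1 - 3*I|² = 10 > 4 = 2², so this pole is outside the contour.

With P(z) = z^3 - z^2 + z - 2 and Q(z) = z^3 + z^2/3 + 5*I*z^2/3 + 23*z/9 + 40*I*z/9 + 25/9 + 5*I/9, each pole is simple, so Res(f, z₀) = P(z₀)/Q'(z₀) with Q'(z) = 3*z^2 + 2*z/3 + 10*I*z/3 + 23/9 + 40*I/9.
  Res(f, -1/3 + 2*I/3) = P(-1/3 + 2*I/3)/Q'(-1/3 + 2*I/3) = (-43/27 + 28*I/27)/(-8/9 + 22*I/9) = 80/137 + 361*I/822
  Res(f, -1 + 2*I/3) = P(-1 + 2*I/3)/Q'(-1 + 2*I/3) = (-29/9 + 100*I/27)/(4/3 - 22*I/9) = -811/471 - 119*I/314

Sum of residues inside C: -73427/64527 + 3884*I/64527
∮_C f(z) dz = 2πi · (-73427/64527 + 3884*I/64527) = pi*(-7768/64527 - 146854*I/64527)

Final answer: pi*(-7768/64527 - 146854*I/64527)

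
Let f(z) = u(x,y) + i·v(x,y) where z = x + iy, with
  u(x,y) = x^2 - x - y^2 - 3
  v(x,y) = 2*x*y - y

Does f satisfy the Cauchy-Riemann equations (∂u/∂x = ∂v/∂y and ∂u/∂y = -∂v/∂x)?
∂u/∂x = 2*x - 1
∂v/∂y = 2*x - 1
∂u/∂y = -2*y
∂v/∂x = 2*y
∂u/∂x = ∂v/∂y and ∂u/∂y = -∂v/∂x hold identically; f is analytic.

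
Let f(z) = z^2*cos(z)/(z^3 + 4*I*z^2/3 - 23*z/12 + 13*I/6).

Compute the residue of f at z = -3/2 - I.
Write f(z) = P(z)/Q(z) with P(z) = z^2*cos(z) and Q(z) = z^3 + 4*I*z^2/3 - 23*z/12 + 13*I/6.
The denominator factors as Q(z) = (z - 2*I/3)*(z - 3/2 + I)*(z + 3/2 + I), so z = -3/2 - I is a simple zero of Q and P is analytic there; z = -3/2 - I is therefore a simple pole and
  Res(f, z₀) = P(z₀)/Q'(z₀).

Q'(z) = 3*z^2 + 8*I*z/3 - 23/12, so Q'(-3/2 - I) = 9/2 + 5*I.
P(-3/2 - I) = (5/4 + 3*I)*cos(3/2 + I).

Res(f, -3/2 - I) = ((5/4 + 3*I)*cos(3/2 + I))/(9/2 + 5*I) = (165/362 + 29*I/181)*cos(3/2 + I)

Final answer: (165/362 + 29*I/181)*cos(3/2 + I)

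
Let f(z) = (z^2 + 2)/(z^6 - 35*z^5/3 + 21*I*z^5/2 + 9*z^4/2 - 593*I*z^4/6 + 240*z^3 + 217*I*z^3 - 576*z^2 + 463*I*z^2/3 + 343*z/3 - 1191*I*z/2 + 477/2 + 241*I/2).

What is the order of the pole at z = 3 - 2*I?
Factor the denominator:
  z^6 - 35*z^5/3 + 21*I*z^5/2 + 9*z^4/2 - 593*I*z^4/6 + 240*z^3 + 217*I*z^3 - 576*z^2 + 463*I*z^2/3 + 343*z/3 - 1191*I*z/2 + 477/2 + 241*I/2 = (z - 3 + 2*I)^4*(z + 1/3 + I)*(z + 3*I/2)

The numerator P(z) = z^2 + 2 has P(3 - 2*I) = 7 - 12*I ≠ 0, so no factor of (z - 3 + 2*I) cancels.
Near z = 3 - 2*I we can therefore write f(z) = g(z)/(z - 3 + 2*I)^4 with g analytic at 3 - 2*I and g(3 - 2*I) ≠ 0 (g is the numerator divided by the remaining denominator factors).

Hence z = 3 - 2*I is a pole of order 4.

Final answer: 4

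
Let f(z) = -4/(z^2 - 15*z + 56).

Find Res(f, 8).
-4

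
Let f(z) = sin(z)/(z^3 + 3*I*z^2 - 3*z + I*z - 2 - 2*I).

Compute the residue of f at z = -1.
Write f(z) = P(z)/Q(z) with P(z) = sin(z) and Q(z) = z^3 + 3*I*z^2 - 3*z + I*z - 2 - 2*I.
The denominator factors as Q(z) = (z + 1)*(z - 1 + I)*(z + 2*I), so z = -1 is a simple zero of Q and P is analytic there; z = -1 is therefore a simple pole and
  Res(f, z₀) = P(z₀)/Q'(z₀).

Q'(z) = 3*z^2 + 6*I*z - 3 + I, so Q'(-1) = -5*I.
P(-1) = -sin(1).

Res(f, -1) = (-sin(1))/(-5*I) = -I*sin(1)/5

Final answer: -I*sin(1)/5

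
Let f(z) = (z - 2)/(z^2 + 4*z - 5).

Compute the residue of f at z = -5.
Write f(z) = P(z)/Q(z) with P(z) = z - 2 and Q(z) = z^2 + 4*z - 5.
The denominator factors as Q(z) = (z - 1)*(z + 5), so z = -5 is a simple zero of Q and P is analytic there; z = -5 is therefore a simple pole and
  Res(f, z₀) = P(z₀)/Q'(z₀).

Q'(z) = 2*z + 4, so Q'(-5) = -6.
P(-5) = -7.

Res(f, -5) = (-7)/(-6) = 7/6

Final answer: 7/6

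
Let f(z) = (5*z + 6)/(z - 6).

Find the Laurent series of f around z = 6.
Put w = z - (6), i.e. z = w + 6. The denominator is w, so it suffices to rewrite the numerator in powers of w.

P(z) = 5*z + 6
P(w + 6) = 36 + 5*w

Dividing each term by w:
  f = 36/w + 5

Substituting back w = z - 6:
  f(z) = 36/(z - 6) + 5

The series is finite because the numerator is a polynomial; the negative powers form the principal part, and the coefficient of 1/(z - 6) gives Res(f, 6) = 36.

Final answer: 36/(z - 6) + 5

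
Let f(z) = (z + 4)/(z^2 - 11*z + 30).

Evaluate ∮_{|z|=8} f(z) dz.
2*I*pi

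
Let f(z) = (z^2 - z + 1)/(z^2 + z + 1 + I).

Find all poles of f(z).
The singularities of f are the zeros of the denominator. Factoring,
  z^2 + z + 1 + I = (z + 1 - I)*(z + I)
so the candidates are z = -1 + I, z = -I.

Check the numerator P(z) = z^2 - z + 1 at each one:
  P(-1 + I) = 2 - 3*I ≠ 0, so z = -1 + I is a (simple) pole.
  P(-I) = I ≠ 0, so z = -I is a (simple) pole.

Poles of f: {-1 + I, -I}

Final answer: {-1 + I, -I}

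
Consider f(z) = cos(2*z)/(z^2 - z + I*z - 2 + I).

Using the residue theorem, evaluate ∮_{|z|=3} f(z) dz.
By the residue theorem, ∮_C f(z) dz = 2πi · (sum of the residues of f at the poles inside |z| = 3).

The denominator factors as (z + 1)*(z - 2 + I), so the singularities of f are simple poles at z = -1, z = 2 - I.
  |-1|² = 1 < 9 = 3², so this pole is inside the contour.
  |2 - I|² = 5 < 9 = 3², so this pole is inside the contour.

With P(z) = cos(2*z) and Q(z) = z^2 - z + I*z - 2 + I, each pole is simple, so Res(f, z₀) = P(z₀)/Q'(z₀) with Q'(z) = 2*z - 1 + I.
  Res(f, -1) = P(-1)/Q'(-1) = (cos(2))/(-3 + I) = (-3/10 - I/10)*cos(2)
  Res(f, 2 - I) = P(2 - I)/Q'(2 - I) = (cos(4 - 2*I))/(3 - I) = (3/10 + I/10)*cos(4 - 2*I)

Sum of residues inside C: (3/10 + I/10)*cos(4 - 2*I) + (-3/10 - I/10)*cos(2)
∮_C f(z) dz = 2πi · ((3/10 + I/10)*cos(4 - 2*I) + (-3/10 - I/10)*cos(2)) = pi*(-1/5 + 3*I/5)*cos(4 - 2*I) + pi*(1/5 - 3*I/5)*cos(2)

Final answer: pi*(-1/5 + 3*I/5)*cos(4 - 2*I) + pi*(1/5 - 3*I/5)*cos(2)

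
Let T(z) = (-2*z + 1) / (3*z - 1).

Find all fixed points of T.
T(z) = z means -2*z + 1 = z*(3*z - 1), i.e.
  3*z^2 + z - 1 = 0.
Discriminant: (1)^2 - 4*(3)*(-1) = 13, so the roots are real.
  z = (-1 ± sqrt(13))/(2*(3))
Fixed points: {-sqrt(13)/6 - 1/6, -1/6 + sqrt(13)/6}

Final answer: {-sqrt(13)/6 - 1/6, -1/6 + sqrt(13)/6}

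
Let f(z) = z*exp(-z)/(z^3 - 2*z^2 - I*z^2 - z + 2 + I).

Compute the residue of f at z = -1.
Write f(z) = P(z)/Q(z) with P(z) = z*exp(-z) and Q(z) = z^3 - 2*z^2 - I*z^2 - z + 2 + I.
The denominator factors as Q(z) = (z - 1)*(z + 1)*(z - 2 - I), so z = -1 is a simple zero of Q and P is analytic there; z = -1 is therefore a simple pole and
  Res(f, z₀) = P(z₀)/Q'(z₀).

Q'(z) = 3*z^2 - 4*z - 2*I*z - 1, so Q'(-1) = 6 + 2*I.
P(-1) = -exp(1).

Res(f, -1) = (-exp(1))/(6 + 2*I) = exp(1)*(-3/20 + I/20)

Final answer: exp(1)*(-3/20 + I/20)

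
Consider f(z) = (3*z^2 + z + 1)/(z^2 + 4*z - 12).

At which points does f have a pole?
The singularities of f are the zeros of the denominator. Factoring,
  z^2 + 4*z - 12 = (z + 6)*(z - 2)
so the candidates are z = -6, z = 2.

Check the numerator P(z) = 3*z^2 + z + 1 at each one:
  P(-6) = 103 ≠ 0, so z = -6 is a (simple) pole.
  P(2) = 15 ≠ 0, so z = 2 is a (simple) pole.

Poles of f: {-6, 2}

Final answer: {-6, 2}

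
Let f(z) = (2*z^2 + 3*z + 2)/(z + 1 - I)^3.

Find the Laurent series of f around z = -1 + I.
Put w = z - (-1 + I), i.e. z = w - 1 + I. The denominator is w^3, so it suffices to rewrite the numerator in powers of w.

P(z) = 2*z^2 + 3*z + 2
P(w - 1 + I) = -1 - I + (-1 + 4*I)*w + 2*w^2

Dividing each term by w^3:
  f = (-1 - I)/w^3 + (-1 + 4*I)/w^2 + 2/w

Substituting back w = z + 1 - I:
  f(z) = (-1 - I)/(z + 1 - I)^3 + (-1 + 4*I)/(z + 1 - I)^2 + 2/(z + 1 - I)

The series is finite because the numerator is a polynomial; the negative powers form the principal part, and the coefficient of 1/(z + 1 - I) gives Res(f, -1 + I) = 2.

Final answer: (-1 - I)/(z + 1 - I)^3 + (-1 + 4*I)/(z + 1 - I)^2 + 2/(z + 1 - I)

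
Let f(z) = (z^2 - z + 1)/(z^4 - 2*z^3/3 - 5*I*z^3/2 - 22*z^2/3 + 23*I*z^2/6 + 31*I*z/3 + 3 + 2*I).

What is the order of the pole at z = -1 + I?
Factor the denominator:
  z^4 - 2*z^3/3 - 5*I*z^3/2 - 22*z^2/3 + 23*I*z^2/6 + 31*I*z/3 + 3 + 2*I = (z + 1 - I)^2*(z + 1/3 - I/2)*(z - 3)

The numerator P(z) = z^2 - z + 1 has P(-1 + I) = 2 - 3*I ≠ 0, so no factor of (z + 1 - I) cancels.
Near z = -1 + I we can therefore write f(z) = g(z)/(z + 1 - I)^2 with g analytic at -1 + I and g(-1 + I) ≠ 0 (g is the numerator divided by the remaining denominator factors).

Hence z = -1 + I is a pole of order 2.

Final answer: 2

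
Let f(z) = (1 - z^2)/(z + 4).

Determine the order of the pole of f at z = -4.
Factor the denominator:
  z + 4 = (z + 4)

The numerator P(z) = 1 - z^2 has P(-4) = -15 ≠ 0, so no factor of (z + 4) cancels.
Near z = -4 we can therefore write f(z) = g(z)/(z + 4) with g analytic at -4 and g(-4) ≠ 0 (g is just the numerator).

Hence z = -4 is a pole of order 1.

Final answer: 1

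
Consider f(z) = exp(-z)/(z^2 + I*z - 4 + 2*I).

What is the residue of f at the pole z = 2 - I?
Write f(z) = P(z)/Q(z) with P(z) = exp(-z) and Q(z) = z^2 + I*z - 4 + 2*I.
The denominator factors as Q(z) = (z - 2 + I)*(z + 2), so z = 2 - I is a simple zero of Q and P is analytic there; z = 2 - I is therefore a simple pole and
  Res(f, z₀) = P(z₀)/Q'(z₀).

Q'(z) = 2*z + I, so Q'(2 - I) = 4 - I.
P(2 - I) = exp(-2 + I).

Res(f, 2 - I) = (exp(-2 + I))/(4 - I) = (4/17 + I/17)*exp(-2 + I)

Final answer: (4/17 + I/17)*exp(-2 + I)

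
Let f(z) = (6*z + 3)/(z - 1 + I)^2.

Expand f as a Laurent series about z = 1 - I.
Put w = z - (1 - I), i.e. z = w + 1 - I. The denominator is w^2, so it suffices to rewrite the numerator in powers of w.

P(z) = 6*z + 3
P(w + 1 - I) = 9 - 6*I + 6*w

Dividing each term by w^2:
  f = (9 - 6*I)/w^2 + 6/w

Substituting back w = z - 1 + I:
  f(z) = (9 - 6*I)/(z - 1 + I)^2 + 6/(z - 1 + I)

The series is finite because the numerator is a polynomial; the negative powers form the principal part, and the coefficient of 1/(z - 1 + I) gives Res(f, 1 - I) = 6.

Final answer: (9 - 6*I)/(z - 1 + I)^2 + 6/(z - 1 + I)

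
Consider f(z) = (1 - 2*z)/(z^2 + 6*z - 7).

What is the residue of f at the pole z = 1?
Write f(z) = P(z)/Q(z) with P(z) = 1 - 2*z and Q(z) = z^2 + 6*z - 7.
The denominator factors as Q(z) = (z + 7)*(z - 1), so z = 1 is a simple zero of Q and P is analytic there; z = 1 is therefore a simple pole and
  Res(f, z₀) = P(z₀)/Q'(z₀).

Q'(z) = 2*z + 6, so Q'(1) = 8.
P(1) = -1.

Res(f, 1) = (-1)/(8) = -1/8

Final answer: -1/8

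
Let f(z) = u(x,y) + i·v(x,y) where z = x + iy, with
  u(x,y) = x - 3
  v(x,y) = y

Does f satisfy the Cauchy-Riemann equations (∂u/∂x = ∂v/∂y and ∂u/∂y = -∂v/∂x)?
∂u/∂x = 1
∂v/∂y = 1
∂u/∂y = 0
∂v/∂x = 0
∂u/∂x = ∂v/∂y and ∂u/∂y = -∂v/∂x hold identically; f is analytic.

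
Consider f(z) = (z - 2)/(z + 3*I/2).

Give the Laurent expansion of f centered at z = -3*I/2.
Put w = z - (-3*I/2), i.e. z = w - 3*I/2. The denominator is w, so it suffices to rewrite the numerator in powers of w.

P(z) = z - 2
P(w - 3*I/2) = -2 - 3*I/2 + w

Dividing each term by w:
  f = (-2 - 3*I/2)/w + 1

Substituting back w = z + 3*I/2:
  f(z) = (-2 - 3*I/2)/(z + 3*I/2) + 1

The series is finite because the numerator is a polynomial; the negative powers form the principal part, and the coefficient of 1/(z + 3*I/2) gives Res(f, -3*I/2) = -2 - 3*I/2.

Final answer: (-2 - 3*I/2)/(z + 3*I/2) + 1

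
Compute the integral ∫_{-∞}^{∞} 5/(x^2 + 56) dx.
5*sqrt(14)*pi/28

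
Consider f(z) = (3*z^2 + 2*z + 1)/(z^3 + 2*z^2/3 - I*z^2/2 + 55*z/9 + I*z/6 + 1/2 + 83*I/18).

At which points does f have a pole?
The singularities of f are the zeros of the denominator. Factoring,
  z^3 + 2*z^2/3 - I*z^2/2 + 55*z/9 + I*z/6 + 1/2 + 83*I/18 = (z + 1/3 + 3*I/2)*(z + I)*(z + 1/3 - 3*I)
so the candidates are z = -1/3 - 3*I/2, z = -I, z = -1/3 + 3*I.

Check the numerator P(z) = 3*z^2 + 2*z + 1 at each one:
  P(-1/3 - 3*I/2) = -73/12 ≠ 0, so z = -1/3 - 3*I/2 is a (simple) pole.
  P(-I) = -2 - 2*I ≠ 0, so z = -I is a (simple) pole.
  P(-1/3 + 3*I) = -79/3 ≠ 0, so z = -1/3 + 3*I is a (simple) pole.

Poles of f: {-1/3 - 3*I/2, -1/3 + 3*I, -I}

Final answer: {-1/3 - 3*I/2, -1/3 + 3*I, -I}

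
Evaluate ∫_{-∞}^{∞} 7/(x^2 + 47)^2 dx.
7*sqrt(47)*pi/4418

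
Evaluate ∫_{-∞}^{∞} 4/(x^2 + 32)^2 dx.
Let f(z) = 4/(z^2 + 32)^2. The denominator has no real zeros and deg Q - deg P = 4 ≥ 2, so the integral of f over the upper semicircle |z| = R tends to 0 as R → ∞. Closing the contour in the upper half-plane,
  ∫_{-∞}^{∞} f(x) dx = 2πi · Σ Res(f, z_k)  over the poles with Im z_k > 0.

Zeros of the denominator: z^2 + 32 = 0 gives z = ±4*sqrt(2)*I.
Upper half-plane: z = 4*sqrt(2)*I (a pole of order 2).

Write f(z) = g(z)/(z - 4*sqrt(2)*I)^2 with g(z) = 4/(z + 4*sqrt(2)*I)^2. For a double pole, Res(f, z₀) = g'(z₀):
  g'(z) = -8/(z + 4*sqrt(2)*I)^3
  Res(f, 4*sqrt(2)*I) = g'(4*sqrt(2)*I) = -sqrt(2)*I/256

∫_{-∞}^{∞} f(x) dx = 2πi · (-sqrt(2)*I/256) = sqrt(2)*pi/128

Final answer: sqrt(2)*pi/128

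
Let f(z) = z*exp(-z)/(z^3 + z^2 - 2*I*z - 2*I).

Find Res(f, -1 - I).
I*exp(1 + I)/2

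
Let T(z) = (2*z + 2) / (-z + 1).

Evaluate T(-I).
Substitute z = -I:
  numerator:   2*(-I) + 2 = 2 - 2*I
  denominator: -(-I) + 1 = 1 + I
T(-I) = (2 - 2*I)/(1 + I); multiplying numerator and denominator by the conjugate 1 - I gives (-4*I)/2 = -2*I

Final answer: -2*I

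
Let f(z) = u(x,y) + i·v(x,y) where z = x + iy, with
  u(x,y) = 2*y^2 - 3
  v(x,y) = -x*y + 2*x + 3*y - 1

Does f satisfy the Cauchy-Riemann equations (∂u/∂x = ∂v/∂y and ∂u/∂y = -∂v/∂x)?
∂u/∂x = 0
∂v/∂y = 3 - x
∂u/∂y = 4*y
∂v/∂x = 2 - y
∂u/∂x ≠ ∂v/∂y and ∂u/∂y ≠ -∂v/∂x; the Cauchy-Riemann equations are not satisfied, so f is not analytic.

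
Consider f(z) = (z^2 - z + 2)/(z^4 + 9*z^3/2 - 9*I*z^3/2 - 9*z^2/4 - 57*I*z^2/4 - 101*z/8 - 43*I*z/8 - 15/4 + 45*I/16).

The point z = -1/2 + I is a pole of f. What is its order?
3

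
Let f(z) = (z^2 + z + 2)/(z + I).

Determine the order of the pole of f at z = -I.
1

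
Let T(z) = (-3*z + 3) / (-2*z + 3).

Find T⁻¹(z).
Set w = T(z) = (-3*z + 3) / (-2*z + 3) and solve for z:
  w*(-2*z + 3) = -3*z + 3
  3*w + z*(3 - 2*w) - 3 = 0
  z*(3 - 2*w) = 3 - 3*w
  z = (3*w - 3)/(2*w - 3)
Renaming the variable, T⁻¹(z) = (3*z - 3)/(2*z - 3).
(Check: ad - bc = -3 ≠ 0, so T is invertible.)

Final answer: (3*z - 3)/(2*z - 3)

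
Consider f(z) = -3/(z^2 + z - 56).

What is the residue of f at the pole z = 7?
Write f(z) = P(z)/Q(z) with P(z) = -3 and Q(z) = z^2 + z - 56.
The denominator factors as Q(z) = (z + 8)*(z - 7), so z = 7 is a simple zero of Q and P is analytic there; z = 7 is therefore a simple pole and
  Res(f, z₀) = P(z₀)/Q'(z₀).

Q'(z) = 2*z + 1, so Q'(7) = 15.
P(7) = -3.

Res(f, 7) = (-3)/(15) = -1/5

Final answer: -1/5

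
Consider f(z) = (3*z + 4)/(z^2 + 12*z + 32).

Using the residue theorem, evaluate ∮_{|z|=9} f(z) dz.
6*I*pi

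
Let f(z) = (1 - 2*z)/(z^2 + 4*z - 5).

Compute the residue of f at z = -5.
Write f(z) = P(z)/Q(z) with P(z) = 1 - 2*z and Q(z) = z^2 + 4*z - 5.
The denominator factors as Q(z) = (z + 5)*(z - 1), so z = -5 is a simple zero of Q and P is analytic there; z = -5 is therefore a simple pole and
  Res(f, z₀) = P(z₀)/Q'(z₀).

Q'(z) = 2*z + 4, so Q'(-5) = -6.
P(-5) = 11.

Res(f, -5) = (11)/(-6) = -11/6

Final answer: -11/6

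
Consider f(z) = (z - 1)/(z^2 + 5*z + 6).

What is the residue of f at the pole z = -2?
Write f(z) = P(z)/Q(z) with P(z) = z - 1 and Q(z) = z^2 + 5*z + 6.
The denominator factors as Q(z) = (z + 2)*(z + 3), so z = -2 is a simple zero of Q and P is analytic there; z = -2 is therefore a simple pole and
  Res(f, z₀) = P(z₀)/Q'(z₀).

Q'(z) = 2*z + 5, so Q'(-2) = 1.
P(-2) = -3.

Res(f, -2) = (-3)/(1) = -3

Final answer: -3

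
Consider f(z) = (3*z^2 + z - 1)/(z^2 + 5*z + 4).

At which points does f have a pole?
The singularities of f are the zeros of the denominator. Factoring,
  z^2 + 5*z + 4 = (z + 4)*(z + 1)
so the candidates are z = -4, z = -1.

Check the numerator P(z) = 3*z^2 + z - 1 at each one:
  P(-4) = 43 ≠ 0, so z = -4 is a (simple) pole.
  P(-1) = 1 ≠ 0, so z = -1 is a (simple) pole.

Poles of f: {-4, -1}

Final answer: {-4, -1}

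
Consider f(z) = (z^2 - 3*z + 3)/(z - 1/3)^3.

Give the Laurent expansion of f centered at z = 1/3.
19/(9*(z - 1/3)^3) - 7/(3*(z - 1/3)^2) + 1/(z - 1/3)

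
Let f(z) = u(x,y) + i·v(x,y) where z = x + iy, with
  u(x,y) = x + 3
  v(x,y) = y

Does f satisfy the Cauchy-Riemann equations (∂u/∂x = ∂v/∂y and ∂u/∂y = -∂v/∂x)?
∂u/∂x = 1
∂v/∂y = 1
∂u/∂y = 0
∂v/∂x = 0
∂u/∂x = ∂v/∂y and ∂u/∂y = -∂v/∂x hold identically; f is analytic.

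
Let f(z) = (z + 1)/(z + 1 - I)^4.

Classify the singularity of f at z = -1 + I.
Write f(z) = g(z)/(z + 1 - I)^4 with g(z) = z + 1.
g is entire and g(-1 + I) = I ≠ 0, so no factor of (z + 1 - I) cancels: the Laurent expansion of f about z = -1 + I starts at the power -4, i.e. lim_{z→z₀} (z - z₀)^4 f(z) = I is finite and nonzero.
So z = -1 + I is a pole of order 4.

Final answer: pole of order 4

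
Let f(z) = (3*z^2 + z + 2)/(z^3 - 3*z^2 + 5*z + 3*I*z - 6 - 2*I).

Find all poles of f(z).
The singularities of f are the zeros of the denominator. Factoring,
  z^3 - 3*z^2 + 5*z + 3*I*z - 6 - 2*I = (z - 1 + I)*(z - 2 + I)*(z - 2*I)
so the candidates are z = 1 - I, z = 2 - I, z = 2*I.

Check the numerator P(z) = 3*z^2 + z + 2 at each one:
  P(1 - I) = 3 - 7*I ≠ 0, so z = 1 - I is a (simple) pole.
  P(2 - I) = 13 - 13*I ≠ 0, so z = 2 - I is a (simple) pole.
  P(2*I) = -10 + 2*I ≠ 0, so z = 2*I is a (simple) pole.

Poles of f: {2*I, 1 - I, 2 - I}

Final answer: {2*I, 1 - I, 2 - I}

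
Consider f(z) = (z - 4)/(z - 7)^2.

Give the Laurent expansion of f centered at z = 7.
Put w = z - (7), i.e. z = w + 7. The denominator is w^2, so it suffices to rewrite the numerator in powers of w.

P(z) = z - 4
P(w + 7) = 3 + w

Dividing each term by w^2:
  f = 3/w^2 + 1/w

Substituting back w = z - 7:
  f(z) = 3/(z - 7)^2 + 1/(z - 7)

The series is finite because the numerator is a polynomial; the negative powers form the principal part, and the coefficient of 1/(z - 7) gives Res(f, 7) = 1.

Final answer: 3/(z - 7)^2 + 1/(z - 7)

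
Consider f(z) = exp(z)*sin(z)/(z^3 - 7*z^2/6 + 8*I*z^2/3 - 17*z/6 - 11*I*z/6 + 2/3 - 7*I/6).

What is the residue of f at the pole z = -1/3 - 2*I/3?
Write f(z) = P(z)/Q(z) with P(z) = exp(z)*sin(z) and Q(z) = z^3 - 7*z^2/6 + 8*I*z^2/3 - 17*z/6 - 11*I*z/6 + 2/3 - 7*I/6.
The denominator factors as Q(z) = (z + I)*(z + 1/3 + 2*I/3)*(z - 3/2 + I), so z = -1/3 - 2*I/3 is a simple zero of Q and P is analytic there; z = -1/3 - 2*I/3 is therefore a simple pole and
  Res(f, z₀) = P(z₀)/Q'(z₀).

Q'(z) = 3*z^2 - 7*z/3 + 16*I*z/3 - 17/6 - 11*I/6, so Q'(-1/3 - 2*I/3) = 1/2 - 13*I/18.
P(-1/3 - 2*I/3) = -exp(-1/3 - 2*I/3)*sin(1/3 + 2*I/3).

Res(f, -1/3 - 2*I/3) = (-exp(-1/3 - 2*I/3)*sin(1/3 + 2*I/3))/(1/2 - 13*I/18) = (-81/125 - 117*I/125)*exp(-1/3 - 2*I/3)*sin(1/3 + 2*I/3)

Final answer: (-81/125 - 117*I/125)*exp(-1/3 - 2*I/3)*sin(1/3 + 2*I/3)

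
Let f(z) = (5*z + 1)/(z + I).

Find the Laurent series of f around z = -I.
(1 - 5*I)/(z + I) + 5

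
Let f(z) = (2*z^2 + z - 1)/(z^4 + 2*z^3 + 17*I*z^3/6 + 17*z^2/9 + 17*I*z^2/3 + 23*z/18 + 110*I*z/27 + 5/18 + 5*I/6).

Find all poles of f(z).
The singularities of f are the zeros of the denominator. Factoring,
  z^4 + 2*z^3 + 17*I*z^3/6 + 17*z^2/9 + 17*I*z^2/3 + 23*z/18 + 110*I*z/27 + 5/18 + 5*I/6 = (z + 1/3)*(z + 1 + I/3)*(z + 2/3 - I/2)*(z + 3*I)
so the candidates are z = -1/3, z = -1 - I/3, z = -2/3 + I/2, z = -3*I.

Check the numerator P(z) = 2*z^2 + z - 1 at each one:
  P(-1/3) = -10/9 ≠ 0, so z = -1/3 is a (simple) pole.
  P(-1 - I/3) = -2/9 + I ≠ 0, so z = -1 - I/3 is a (simple) pole.
  P(-2/3 + I/2) = -23/18 - 5*I/6 ≠ 0, so z = -2/3 + I/2 is a (simple) pole.
  P(-3*I) = -19 - 3*I ≠ 0, so z = -3*I is a (simple) pole.

Poles of f: {-1 - I/3, -2/3 + I/2, -1/3, -3*I}

Final answer: {-1 - I/3, -2/3 + I/2, -1/3, -3*I}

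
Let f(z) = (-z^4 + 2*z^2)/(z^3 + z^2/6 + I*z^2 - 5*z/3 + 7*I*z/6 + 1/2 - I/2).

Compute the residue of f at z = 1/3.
Write f(z) = P(z)/Q(z) with P(z) = -z^4 + 2*z^2 and Q(z) = z^3 + z^2/6 + I*z^2 - 5*z/3 + 7*I*z/6 + 1/2 - I/2.
The denominator factors as Q(z) = (z + 3/2)*(z - 1/3)*(z - 1 + I), so z = 1/3 is a simple zero of Q and P is analytic there; z = 1/3 is therefore a simple pole and
  Res(f, z₀) = P(z₀)/Q'(z₀).

Q'(z) = 3*z^2 + z/3 + 2*I*z - 5/3 + 7*I/6, so Q'(1/3) = -11/9 + 11*I/6.
P(1/3) = 17/81.

Res(f, 1/3) = (17/81)/(-11/9 + 11*I/6) = -68/1287 - 34*I/429

Final answer: -68/1287 - 34*I/429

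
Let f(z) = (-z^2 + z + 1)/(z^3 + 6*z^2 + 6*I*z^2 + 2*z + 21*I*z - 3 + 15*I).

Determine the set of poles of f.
The singularities of f are the zeros of the denominator. Factoring,
  z^3 + 6*z^2 + 6*I*z^2 + 2*z + 21*I*z - 3 + 15*I = (z + 1)*(z + 2 + 3*I)*(z + 3 + 3*I)
so the candidates are z = -1, z = -2 - 3*I, z = -3 - 3*I.

Check the numerator P(z) = -z^2 + z + 1 at each one:
  P(-1) = -1 ≠ 0, so z = -1 is a (simple) pole.
  P(-2 - 3*I) = 4 - 15*I ≠ 0, so z = -2 - 3*I is a (simple) pole.
  P(-3 - 3*I) = -2 - 21*I ≠ 0, so z = -3 - 3*I is a (simple) pole.

Poles of f: {-3 - 3*I, -2 - 3*I, -1}

Final answer: {-3 - 3*I, -2 - 3*I, -1}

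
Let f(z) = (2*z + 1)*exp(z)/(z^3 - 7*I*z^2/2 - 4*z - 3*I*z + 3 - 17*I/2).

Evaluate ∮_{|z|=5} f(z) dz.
pi*(166/365 + 248*I/365)*exp(2 + 3*I) + pi*(-456/2993 - 1800*I/2993)*exp(-2 + 3*I/2) + pi*(-62/205 - 16*I/205)*exp(-I)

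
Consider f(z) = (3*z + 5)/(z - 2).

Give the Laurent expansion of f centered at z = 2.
Put w = z - (2), i.e. z = w + 2. The denominator is w, so it suffices to rewrite the numerator in powers of w.

P(z) = 3*z + 5
P(w + 2) = 11 + 3*w

Dividing each term by w:
  f = 11/w + 3

Substituting back w = z - 2:
  f(z) = 11/(z - 2) + 3

The series is finite because the numerator is a polynomial; the negative powers form the principal part, and the coefficient of 1/(z - 2) gives Res(f, 2) = 11.

Final answer: 11/(z - 2) + 3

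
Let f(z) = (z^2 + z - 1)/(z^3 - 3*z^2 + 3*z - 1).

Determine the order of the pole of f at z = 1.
Factor the denominator:
  z^3 - 3*z^2 + 3*z - 1 = (z - 1)^3

The numerator P(z) = z^2 + z - 1 has P(1) = 1 ≠ 0, so no factor of (z - 1) cancels.
Near z = 1 we can therefore write f(z) = g(z)/(z - 1)^3 with g analytic at 1 and g(1) ≠ 0 (g is just the numerator).

Hence z = 1 is a pole of order 3.

Final answer: 3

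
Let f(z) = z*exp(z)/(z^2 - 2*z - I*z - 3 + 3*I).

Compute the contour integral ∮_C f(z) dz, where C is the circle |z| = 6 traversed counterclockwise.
pi*(6/17 + 10*I/17)*exp(-1 + I) + pi*(-6/17 + 24*I/17)*exp(3)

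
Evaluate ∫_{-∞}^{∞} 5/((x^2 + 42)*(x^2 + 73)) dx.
5*pi*(-42*sqrt(73) + 73*sqrt(42))/95046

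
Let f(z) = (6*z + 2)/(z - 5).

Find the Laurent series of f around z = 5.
Put w = z - (5), i.e. z = w + 5. The denominator is w, so it suffices to rewrite the numerator in powers of w.

P(z) = 6*z + 2
P(w + 5) = 32 + 6*w

Dividing each term by w:
  f = 32/w + 6

Substituting back w = z - 5:
  f(z) = 32/(z - 5) + 6

The series is finite because the numerator is a polynomial; the negative powers form the principal part, and the coefficient of 1/(z - 5) gives Res(f, 5) = 32.

Final answer: 32/(z - 5) + 6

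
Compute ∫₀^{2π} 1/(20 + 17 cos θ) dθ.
Let J = ∫₀^{2π} dθ/(20 + 17 cos θ).
Put z = e^{iθ}: then cos θ = (z + 1/z)/2, dθ = dz/(iz), and z runs once counterclockwise around |z| = 1:
  J = ∮_{|z|=1} 1/(20 + 17*(z + 1/z)/2) · dz/(iz) = (2/i) ∮_{|z|=1} dz/(17*z^2 + 40*z + 17).
The roots of 17*z^2 + 40*z + 17 are z = (-20 ± sqrt(20^2 - 17^2))/17, with sqrt(111) = sqrt(111); their product is 1, so only z₊ = -20/17 + sqrt(111)/17 lies inside the unit circle (z₋ = -20/17 - sqrt(111)/17 lies outside).
z₊ is a simple zero of q(z) = 17*z^2 + 40*z + 17, so Res(1/q, z₊) = 1/q'(z₊) with q'(z) = 34*z + 40; and q'(z₊) = 17*(z₊ - z₋) = 2*sqrt(111).
Therefore J = (2/i) · 2πi · 1/(2*sqrt(111)) = 2*pi/(sqrt(111)) = 2*sqrt(111)*pi/111

Final answer: 2*sqrt(111)*pi/111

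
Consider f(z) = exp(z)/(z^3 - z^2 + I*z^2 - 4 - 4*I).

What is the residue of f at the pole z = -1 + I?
Write f(z) = P(z)/Q(z) with P(z) = exp(z) and Q(z) = z^3 - z^2 + I*z^2 - 4 - 4*I.
The denominator factors as Q(z) = (z + 1 - I)*(z + 2*I)*(z - 2), so z = -1 + I is a simple zero of Q and P is analytic there; z = -1 + I is therefore a simple pole and
  Res(f, z₀) = P(z₀)/Q'(z₀).

Q'(z) = 3*z^2 - 2*z + 2*I*z, so Q'(-1 + I) = -10*I.
P(-1 + I) = exp(-1 + I).

Res(f, -1 + I) = (exp(-1 + I))/(-10*I) = I*exp(-1 + I)/10

Final answer: I*exp(-1 + I)/10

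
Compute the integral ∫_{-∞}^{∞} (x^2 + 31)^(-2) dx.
Let f(z) = (z^2 + 31)^(-2). The denominator has no real zeros and deg Q - deg P = 4 ≥ 2, so the integral of f over the upper semicircle |z| = R tends to 0 as R → ∞. Closing the contour in the upper half-plane,
  ∫_{-∞}^{∞} f(x) dx = 2πi · Σ Res(f, z_k)  over the poles with Im z_k > 0.

Zeros of the denominator: z^2 + 31 = 0 gives z = ±sqrt(31)*I.
Upper half-plane: z = sqrt(31)*I (a pole of order 2).

Write f(z) = g(z)/(z - sqrt(31)*I)^2 with g(z) = (z + sqrt(31)*I)^(-2). For a double pole, Res(f, z₀) = g'(z₀):
  g'(z) = -2/(z + sqrt(31)*I)^3
  Res(f, sqrt(31)*I) = g'(sqrt(31)*I) = -sqrt(31)*I/3844

∫_{-∞}^{∞} f(x) dx = 2πi · (-sqrt(31)*I/3844) = sqrt(31)*pi/1922

Final answer: sqrt(31)*pi/1922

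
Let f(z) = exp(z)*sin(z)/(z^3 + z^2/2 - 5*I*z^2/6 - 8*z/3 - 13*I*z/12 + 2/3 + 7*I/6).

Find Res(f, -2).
Write f(z) = P(z)/Q(z) with P(z) = exp(z)*sin(z) and Q(z) = z^3 + z^2/2 - 5*I*z^2/6 - 8*z/3 - 13*I*z/12 + 2/3 + 7*I/6.
The denominator factors as Q(z) = (z + 2)*(z - 1 - I/2)*(z - 1/2 - I/3), so z = -2 is a simple zero of Q and P is analytic there; z = -2 is therefore a simple pole and
  Res(f, z₀) = P(z₀)/Q'(z₀).

Q'(z) = 3*z^2 + z - 5*I*z/3 - 8/3 - 13*I/12, so Q'(-2) = 22/3 + 9*I/4.
P(-2) = -exp(-2)*sin(2).

Res(f, -2) = (-exp(-2)*sin(2))/(22/3 + 9*I/4) = (-1056/8473 + 324*I/8473)*exp(-2)*sin(2)

Final answer: (-1056/8473 + 324*I/8473)*exp(-2)*sin(2)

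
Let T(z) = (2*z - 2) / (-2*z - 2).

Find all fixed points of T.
T(z) = z means 2*z - 2 = z*(-2*z - 2), i.e.
  -2*z^2 - 4*z + 2 = 0.
Discriminant: (-4)^2 - 4*(-2)*(2) = 32, so the roots are real.
  z = (4 ± sqrt(32))/(2*(-2))
Fixed points: {-sqrt(2) - 1, -1 + sqrt(2)}

Final answer: {-sqrt(2) - 1, -1 + sqrt(2)}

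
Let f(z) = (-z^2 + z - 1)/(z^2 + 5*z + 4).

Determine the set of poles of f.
The singularities of f are the zeros of the denominator. Factoring,
  z^2 + 5*z + 4 = (z + 4)*(z + 1)
so the candidates are z = -4, z = -1.

Check the numerator P(z) = -z^2 + z - 1 at each one:
  P(-4) = -21 ≠ 0, so z = -4 is a (simple) pole.
  P(-1) = -3 ≠ 0, so z = -1 is a (simple) pole.

Poles of f: {-4, -1}

Final answer: {-4, -1}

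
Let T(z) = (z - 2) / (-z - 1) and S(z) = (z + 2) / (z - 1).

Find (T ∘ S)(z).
(T ∘ S)(z) = T(S(z)) = ((1)*S(z) + (-2))/((-1)*S(z) + (-1)). Multiply numerator and denominator by z - 1:
  numerator:   (1)*(z + 2) + (-2)*(z - 1) = -z + 4
  denominator: (-1)*(z + 2) + (-1)*(z - 1) = -2*z - 1
(T ∘ S)(z) = (-z + 4)/(-2*z - 1) = (z - 4)/(2*z + 1)

Final answer: (z - 4)/(2*z + 1)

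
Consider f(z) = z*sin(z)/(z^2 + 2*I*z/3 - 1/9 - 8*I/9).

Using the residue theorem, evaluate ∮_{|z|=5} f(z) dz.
pi*(1/4 - 5*I/4)*sin(2/3 + I) + pi*(1/4 + 3*I/4)*sin(2/3 + I/3)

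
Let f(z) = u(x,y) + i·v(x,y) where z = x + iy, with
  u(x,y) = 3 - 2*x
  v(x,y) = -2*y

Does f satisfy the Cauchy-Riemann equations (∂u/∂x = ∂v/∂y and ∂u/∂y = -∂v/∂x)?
∂u/∂x = -2
∂v/∂y = -2
∂u/∂y = 0
∂v/∂x = 0
∂u/∂x = ∂v/∂y and ∂u/∂y = -∂v/∂x hold identically; f is analytic.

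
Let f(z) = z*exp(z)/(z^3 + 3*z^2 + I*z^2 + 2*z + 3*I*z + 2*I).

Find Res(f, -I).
(3/10 - I/10)*exp(-I)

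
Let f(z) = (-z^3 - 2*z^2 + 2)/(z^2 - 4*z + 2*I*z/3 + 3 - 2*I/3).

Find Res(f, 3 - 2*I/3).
Write f(z) = P(z)/Q(z) with P(z) = -z^3 - 2*z^2 + 2 and Q(z) = z^2 - 4*z + 2*I*z/3 + 3 - 2*I/3.
The denominator factors as Q(z) = (z - 1)*(z - 3 + 2*I/3), so z = 3 - 2*I/3 is a simple zero of Q and P is analytic there; z = 3 - 2*I/3 is therefore a simple pole and
  Res(f, z₀) = P(z₀)/Q'(z₀).

Q'(z) = 2*z - 4 + 2*I/3, so Q'(3 - 2*I/3) = 2 - 2*I/3.
P(3 - 2*I/3) = -343/9 + 694*I/27.

Res(f, 3 - 2*I/3) = (-343/9 + 694*I/27)/(2 - 2*I/3) = -3781/180 + 117*I/20

Final answer: -3781/180 + 117*I/20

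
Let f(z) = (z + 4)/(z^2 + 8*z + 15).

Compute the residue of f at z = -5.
Write f(z) = P(z)/Q(z) with P(z) = z + 4 and Q(z) = z^2 + 8*z + 15.
The denominator factors as Q(z) = (z + 5)*(z + 3), so z = -5 is a simple zero of Q and P is analytic there; z = -5 is therefore a simple pole and
  Res(f, z₀) = P(z₀)/Q'(z₀).

Q'(z) = 2*z + 8, so Q'(-5) = -2.
P(-5) = -1.

Res(f, -5) = (-1)/(-2) = 1/2

Final answer: 1/2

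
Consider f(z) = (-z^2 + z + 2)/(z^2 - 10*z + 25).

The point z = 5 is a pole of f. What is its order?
2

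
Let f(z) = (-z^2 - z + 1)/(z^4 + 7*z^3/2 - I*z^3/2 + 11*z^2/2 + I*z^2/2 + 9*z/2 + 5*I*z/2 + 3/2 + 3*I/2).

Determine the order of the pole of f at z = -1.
Factor the denominator:
  z^4 + 7*z^3/2 - I*z^3/2 + 11*z^2/2 + I*z^2/2 + 9*z/2 + 5*I*z/2 + 3/2 + 3*I/2 = (z + 1)^2*(z + I)*(z + 3/2 - 3*I/2)

The numerator P(z) = -z^2 - z + 1 has P(-1) = 1 ≠ 0, so no factor of (z + 1) cancels.
Near z = -1 we can therefore write f(z) = g(z)/(z + 1)^2 with g analytic at -1 and g(-1) ≠ 0 (g is the numerator divided by the remaining denominator factors).

Hence z = -1 is a pole of order 2.

Final answer: 2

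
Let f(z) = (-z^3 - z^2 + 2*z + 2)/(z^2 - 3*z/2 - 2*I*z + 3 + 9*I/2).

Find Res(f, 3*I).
Write f(z) = P(z)/Q(z) with P(z) = -z^3 - z^2 + 2*z + 2 and Q(z) = z^2 - 3*z/2 - 2*I*z + 3 + 9*I/2.
The denominator factors as Q(z) = (z - 3*I)*(z - 3/2 + I), so z = 3*I is a simple zero of Q and P is analytic there; z = 3*I is therefore a simple pole and
  Res(f, z₀) = P(z₀)/Q'(z₀).

Q'(z) = 2*z - 3/2 - 2*I, so Q'(3*I) = -3/2 + 4*I.
P(3*I) = 11 + 33*I.

Res(f, 3*I) = (11 + 33*I)/(-3/2 + 4*I) = 462/73 - 374*I/73

Final answer: 462/73 - 374*I/73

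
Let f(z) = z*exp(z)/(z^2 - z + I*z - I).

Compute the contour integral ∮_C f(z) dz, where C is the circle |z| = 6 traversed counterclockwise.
By the residue theorem, ∮_C f(z) dz = 2πi · (sum of the residues of f at the poles inside |z| = 6).

The denominator factors as (z - 1)*(z + I), so the singularities of f are simple poles at z = 1, z = -I.
  |1|² = 1 < 36 = 6², so this pole is inside the contour.
  |-I|² = 1 < 36 = 6², so this pole is inside the contour.

With P(z) = z*exp(z) and Q(z) = z^2 - z + I*z - I, each pole is simple, so Res(f, z₀) = P(z₀)/Q'(z₀) with Q'(z) = 2*z - 1 + I.
  Res(f, 1) = P(1)/Q'(1) = (exp(1))/(1 + I) = exp(1)*(1/2 - I/2)
  Res(f, -I) = P(-I)/Q'(-I) = (-I*exp(-I))/(-1 - I) = (1/2 + I/2)*exp(-I)

Sum of residues inside C: exp(1)*(1/2 - I/2) + (1/2 + I/2)*exp(-I)
∮_C f(z) dz = 2πi · (exp(1)*(1/2 - I/2) + (1/2 + I/2)*exp(-I)) = pi*(-1 + I)*exp(-I) + exp(1)*pi*(1 + I)

Final answer: pi*(-1 + I)*exp(-I) + exp(1)*pi*(1 + I)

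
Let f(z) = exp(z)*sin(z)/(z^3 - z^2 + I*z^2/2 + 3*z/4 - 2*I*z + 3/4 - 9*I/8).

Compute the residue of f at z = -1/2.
Write f(z) = P(z)/Q(z) with P(z) = exp(z)*sin(z) and Q(z) = z^3 - z^2 + I*z^2/2 + 3*z/4 - 2*I*z + 3/4 - 9*I/8.
The denominator factors as Q(z) = (z + 1/2)*(z + 3*I/2)*(z - 3/2 - I), so z = -1/2 is a simple zero of Q and P is analytic there; z = -1/2 is therefore a simple pole and
  Res(f, z₀) = P(z₀)/Q'(z₀).

Q'(z) = 3*z^2 - 2*z + I*z + 3/4 - 2*I, so Q'(-1/2) = 5/2 - 5*I/2.
P(-1/2) = -exp(-1/2)*sin(1/2).

Res(f, -1/2) = (-exp(-1/2)*sin(1/2))/(5/2 - 5*I/2) = (-1/5 - I/5)*exp(-1/2)*sin(1/2)

Final answer: (-1/5 - I/5)*exp(-1/2)*sin(1/2)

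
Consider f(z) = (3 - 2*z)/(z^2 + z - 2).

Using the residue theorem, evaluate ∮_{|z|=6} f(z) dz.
By the residue theorem, ∮_C f(z) dz = 2πi · (sum of the residues of f at the poles inside |z| = 6).

The denominator factors as (z + 2)*(z - 1), so the singularities of f are simple poles at z = -2, z = 1.
  |-2|² = 4 < 36 = 6², so this pole is inside the contour.
  |1|² = 1 < 36 = 6², so this pole is inside the contour.

With P(z) = 3 - 2*z and Q(z) = z^2 + z - 2, each pole is simple, so Res(f, z₀) = P(z₀)/Q'(z₀) with Q'(z) = 2*z + 1.
  Res(f, -2) = P(-2)/Q'(-2) = (7)/(-3) = -7/3
  Res(f, 1) = P(1)/Q'(1) = (1)/(3) = 1/3

Sum of residues inside C: -2
∮_C f(z) dz = 2πi · (-2) = -4*I*pi

Final answer: -4*I*pi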